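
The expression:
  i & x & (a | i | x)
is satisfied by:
  {i: True, x: True}


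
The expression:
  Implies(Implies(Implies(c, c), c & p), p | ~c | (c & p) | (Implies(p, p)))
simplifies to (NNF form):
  True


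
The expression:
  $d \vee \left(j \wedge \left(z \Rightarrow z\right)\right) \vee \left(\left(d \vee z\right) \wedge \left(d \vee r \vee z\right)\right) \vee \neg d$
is always true.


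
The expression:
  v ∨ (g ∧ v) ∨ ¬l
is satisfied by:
  {v: True, l: False}
  {l: False, v: False}
  {l: True, v: True}


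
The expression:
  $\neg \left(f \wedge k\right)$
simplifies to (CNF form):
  $\neg f \vee \neg k$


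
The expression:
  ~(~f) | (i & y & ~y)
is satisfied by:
  {f: True}


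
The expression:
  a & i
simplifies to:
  a & i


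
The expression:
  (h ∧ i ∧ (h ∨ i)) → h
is always true.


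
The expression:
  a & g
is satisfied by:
  {a: True, g: True}


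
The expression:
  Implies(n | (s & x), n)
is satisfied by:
  {n: True, s: False, x: False}
  {s: False, x: False, n: False}
  {n: True, x: True, s: False}
  {x: True, s: False, n: False}
  {n: True, s: True, x: False}
  {s: True, n: False, x: False}
  {n: True, x: True, s: True}


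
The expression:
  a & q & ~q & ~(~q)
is never true.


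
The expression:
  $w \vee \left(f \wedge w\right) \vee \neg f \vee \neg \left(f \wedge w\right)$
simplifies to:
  $\text{True}$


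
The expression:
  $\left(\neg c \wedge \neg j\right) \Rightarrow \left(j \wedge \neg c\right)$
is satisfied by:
  {c: True, j: True}
  {c: True, j: False}
  {j: True, c: False}


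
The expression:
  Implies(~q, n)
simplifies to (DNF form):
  n | q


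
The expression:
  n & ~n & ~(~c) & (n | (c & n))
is never true.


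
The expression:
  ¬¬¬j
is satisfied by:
  {j: False}


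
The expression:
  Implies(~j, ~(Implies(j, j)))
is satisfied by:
  {j: True}


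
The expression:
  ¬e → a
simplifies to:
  a ∨ e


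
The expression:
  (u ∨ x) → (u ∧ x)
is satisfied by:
  {x: False, u: False}
  {u: True, x: True}


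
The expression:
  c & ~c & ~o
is never true.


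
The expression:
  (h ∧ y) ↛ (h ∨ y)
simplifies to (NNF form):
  False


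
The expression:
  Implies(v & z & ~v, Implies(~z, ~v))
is always true.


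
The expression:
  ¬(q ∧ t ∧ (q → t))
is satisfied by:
  {t: False, q: False}
  {q: True, t: False}
  {t: True, q: False}


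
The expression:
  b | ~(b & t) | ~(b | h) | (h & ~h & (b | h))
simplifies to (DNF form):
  True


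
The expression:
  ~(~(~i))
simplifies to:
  ~i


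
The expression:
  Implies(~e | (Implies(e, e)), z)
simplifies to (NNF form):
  z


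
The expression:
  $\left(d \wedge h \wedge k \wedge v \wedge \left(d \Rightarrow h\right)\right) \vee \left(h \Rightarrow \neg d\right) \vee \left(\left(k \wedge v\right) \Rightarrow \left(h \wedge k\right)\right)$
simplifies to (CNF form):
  $\text{True}$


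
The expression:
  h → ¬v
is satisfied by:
  {h: False, v: False}
  {v: True, h: False}
  {h: True, v: False}


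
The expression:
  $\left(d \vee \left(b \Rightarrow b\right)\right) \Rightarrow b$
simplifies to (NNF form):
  $b$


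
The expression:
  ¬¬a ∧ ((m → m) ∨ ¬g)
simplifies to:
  a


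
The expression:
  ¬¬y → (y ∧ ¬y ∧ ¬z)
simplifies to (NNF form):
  ¬y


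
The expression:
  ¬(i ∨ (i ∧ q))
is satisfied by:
  {i: False}


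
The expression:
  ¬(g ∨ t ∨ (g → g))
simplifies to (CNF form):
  False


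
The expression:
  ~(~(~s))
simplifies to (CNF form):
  ~s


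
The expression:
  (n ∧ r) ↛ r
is never true.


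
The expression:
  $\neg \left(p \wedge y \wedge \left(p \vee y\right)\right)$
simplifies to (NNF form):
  $\neg p \vee \neg y$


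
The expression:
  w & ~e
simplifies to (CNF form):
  w & ~e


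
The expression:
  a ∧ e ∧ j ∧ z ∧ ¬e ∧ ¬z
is never true.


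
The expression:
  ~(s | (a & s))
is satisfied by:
  {s: False}


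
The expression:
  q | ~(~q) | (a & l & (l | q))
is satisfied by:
  {q: True, l: True, a: True}
  {q: True, l: True, a: False}
  {q: True, a: True, l: False}
  {q: True, a: False, l: False}
  {l: True, a: True, q: False}


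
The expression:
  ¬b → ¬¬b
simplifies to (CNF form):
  b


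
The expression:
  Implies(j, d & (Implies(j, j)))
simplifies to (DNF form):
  d | ~j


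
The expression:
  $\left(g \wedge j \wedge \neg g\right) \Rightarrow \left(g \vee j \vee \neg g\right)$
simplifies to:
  $\text{True}$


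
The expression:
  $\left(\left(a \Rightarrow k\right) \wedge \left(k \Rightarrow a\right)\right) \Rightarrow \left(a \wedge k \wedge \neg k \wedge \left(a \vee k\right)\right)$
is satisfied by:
  {k: True, a: False}
  {a: True, k: False}


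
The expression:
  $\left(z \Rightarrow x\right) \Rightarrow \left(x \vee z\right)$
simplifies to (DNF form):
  $x \vee z$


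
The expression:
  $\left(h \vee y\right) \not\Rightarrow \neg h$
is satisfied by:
  {h: True}


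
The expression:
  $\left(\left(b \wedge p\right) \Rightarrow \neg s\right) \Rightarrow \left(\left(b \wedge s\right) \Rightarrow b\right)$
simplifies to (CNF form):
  $\text{True}$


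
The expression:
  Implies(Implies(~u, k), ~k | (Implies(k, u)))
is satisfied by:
  {u: True, k: False}
  {k: False, u: False}
  {k: True, u: True}


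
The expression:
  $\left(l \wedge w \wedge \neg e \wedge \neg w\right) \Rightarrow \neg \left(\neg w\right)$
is always true.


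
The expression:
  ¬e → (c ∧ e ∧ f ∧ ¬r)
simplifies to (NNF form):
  e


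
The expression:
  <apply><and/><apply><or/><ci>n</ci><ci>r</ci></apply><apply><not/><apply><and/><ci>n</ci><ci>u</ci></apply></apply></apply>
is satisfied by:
  {r: True, u: False, n: False}
  {n: True, r: True, u: False}
  {n: True, r: False, u: False}
  {u: True, r: True, n: False}


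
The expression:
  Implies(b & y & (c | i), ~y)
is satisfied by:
  {i: False, c: False, y: False, b: False}
  {c: True, b: False, i: False, y: False}
  {i: True, b: False, c: False, y: False}
  {c: True, i: True, b: False, y: False}
  {b: True, i: False, c: False, y: False}
  {b: True, c: True, i: False, y: False}
  {b: True, i: True, c: False, y: False}
  {b: True, c: True, i: True, y: False}
  {y: True, b: False, i: False, c: False}
  {y: True, c: True, b: False, i: False}
  {y: True, i: True, b: False, c: False}
  {y: True, c: True, i: True, b: False}
  {y: True, b: True, i: False, c: False}


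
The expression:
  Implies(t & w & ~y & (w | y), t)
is always true.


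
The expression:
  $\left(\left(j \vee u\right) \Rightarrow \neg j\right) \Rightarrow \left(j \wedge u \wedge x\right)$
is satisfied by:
  {j: True}


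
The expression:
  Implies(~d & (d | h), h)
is always true.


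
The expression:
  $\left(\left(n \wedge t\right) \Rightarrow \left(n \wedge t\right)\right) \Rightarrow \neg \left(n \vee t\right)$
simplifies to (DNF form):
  $\neg n \wedge \neg t$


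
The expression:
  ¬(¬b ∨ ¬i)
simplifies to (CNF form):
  b ∧ i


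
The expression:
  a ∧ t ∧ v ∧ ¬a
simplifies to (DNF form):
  False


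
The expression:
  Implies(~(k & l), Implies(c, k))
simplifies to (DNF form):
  k | ~c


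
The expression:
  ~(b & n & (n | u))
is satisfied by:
  {n: False, b: False}
  {b: True, n: False}
  {n: True, b: False}


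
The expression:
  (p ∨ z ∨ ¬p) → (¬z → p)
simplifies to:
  p ∨ z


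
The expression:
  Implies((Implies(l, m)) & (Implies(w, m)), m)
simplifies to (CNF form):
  l | m | w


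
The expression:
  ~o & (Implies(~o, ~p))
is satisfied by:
  {o: False, p: False}


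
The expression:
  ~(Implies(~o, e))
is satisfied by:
  {e: False, o: False}


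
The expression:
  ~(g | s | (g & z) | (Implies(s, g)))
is never true.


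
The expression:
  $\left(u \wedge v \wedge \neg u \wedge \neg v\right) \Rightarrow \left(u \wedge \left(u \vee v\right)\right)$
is always true.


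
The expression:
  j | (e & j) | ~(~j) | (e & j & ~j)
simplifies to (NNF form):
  j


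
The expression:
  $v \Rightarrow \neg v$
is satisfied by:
  {v: False}


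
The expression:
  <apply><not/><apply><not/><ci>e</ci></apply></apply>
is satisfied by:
  {e: True}


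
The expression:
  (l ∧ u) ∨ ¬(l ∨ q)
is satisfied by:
  {u: True, l: False, q: False}
  {u: False, l: False, q: False}
  {l: True, u: True, q: False}
  {q: True, l: True, u: True}


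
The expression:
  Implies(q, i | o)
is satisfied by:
  {i: True, o: True, q: False}
  {i: True, q: False, o: False}
  {o: True, q: False, i: False}
  {o: False, q: False, i: False}
  {i: True, o: True, q: True}
  {i: True, q: True, o: False}
  {o: True, q: True, i: False}


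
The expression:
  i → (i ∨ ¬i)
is always true.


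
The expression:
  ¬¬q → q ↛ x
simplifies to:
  ¬q ∨ ¬x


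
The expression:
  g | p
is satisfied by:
  {g: True, p: True}
  {g: True, p: False}
  {p: True, g: False}


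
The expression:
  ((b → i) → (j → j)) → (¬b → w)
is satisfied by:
  {b: True, w: True}
  {b: True, w: False}
  {w: True, b: False}


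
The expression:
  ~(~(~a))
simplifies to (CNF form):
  ~a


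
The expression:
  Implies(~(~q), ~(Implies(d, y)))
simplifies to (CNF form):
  (d | ~q) & (~q | ~y)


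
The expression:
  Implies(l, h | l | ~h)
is always true.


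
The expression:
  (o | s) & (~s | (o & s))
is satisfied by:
  {o: True}


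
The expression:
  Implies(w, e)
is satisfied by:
  {e: True, w: False}
  {w: False, e: False}
  {w: True, e: True}


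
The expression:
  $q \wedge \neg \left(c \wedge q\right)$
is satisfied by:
  {q: True, c: False}


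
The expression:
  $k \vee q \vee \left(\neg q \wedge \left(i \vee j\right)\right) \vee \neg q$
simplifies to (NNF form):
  $\text{True}$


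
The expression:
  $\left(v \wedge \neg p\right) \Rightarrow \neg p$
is always true.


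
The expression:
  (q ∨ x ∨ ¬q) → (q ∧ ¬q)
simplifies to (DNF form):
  False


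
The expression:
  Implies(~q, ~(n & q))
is always true.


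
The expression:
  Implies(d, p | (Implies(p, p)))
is always true.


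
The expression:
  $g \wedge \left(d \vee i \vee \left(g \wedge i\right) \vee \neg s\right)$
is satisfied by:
  {i: True, d: True, g: True, s: False}
  {i: True, g: True, s: False, d: False}
  {d: True, g: True, s: False, i: False}
  {g: True, d: False, s: False, i: False}
  {i: True, s: True, g: True, d: True}
  {i: True, s: True, g: True, d: False}
  {s: True, g: True, d: True, i: False}


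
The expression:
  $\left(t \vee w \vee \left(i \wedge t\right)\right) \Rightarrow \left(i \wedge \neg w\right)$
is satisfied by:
  {i: True, t: False, w: False}
  {t: False, w: False, i: False}
  {i: True, t: True, w: False}


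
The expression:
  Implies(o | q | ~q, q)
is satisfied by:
  {q: True}


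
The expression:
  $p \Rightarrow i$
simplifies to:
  $i \vee \neg p$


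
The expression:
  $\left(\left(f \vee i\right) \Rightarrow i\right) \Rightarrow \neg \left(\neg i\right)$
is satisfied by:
  {i: True, f: True}
  {i: True, f: False}
  {f: True, i: False}


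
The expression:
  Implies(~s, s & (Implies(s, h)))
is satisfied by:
  {s: True}


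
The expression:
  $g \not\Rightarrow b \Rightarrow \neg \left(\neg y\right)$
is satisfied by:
  {y: True, b: True, g: False}
  {y: True, g: False, b: False}
  {b: True, g: False, y: False}
  {b: False, g: False, y: False}
  {y: True, b: True, g: True}
  {y: True, g: True, b: False}
  {b: True, g: True, y: False}


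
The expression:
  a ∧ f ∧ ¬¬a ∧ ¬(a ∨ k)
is never true.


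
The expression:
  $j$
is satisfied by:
  {j: True}


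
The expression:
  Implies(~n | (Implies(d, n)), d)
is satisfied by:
  {d: True}


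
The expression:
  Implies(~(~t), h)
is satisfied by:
  {h: True, t: False}
  {t: False, h: False}
  {t: True, h: True}


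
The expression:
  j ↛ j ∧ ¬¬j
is never true.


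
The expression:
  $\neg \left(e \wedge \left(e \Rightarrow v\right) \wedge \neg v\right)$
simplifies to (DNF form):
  $\text{True}$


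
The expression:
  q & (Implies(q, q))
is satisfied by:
  {q: True}


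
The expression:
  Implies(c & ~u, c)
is always true.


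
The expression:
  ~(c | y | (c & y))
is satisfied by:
  {y: False, c: False}


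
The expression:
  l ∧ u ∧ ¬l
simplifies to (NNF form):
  False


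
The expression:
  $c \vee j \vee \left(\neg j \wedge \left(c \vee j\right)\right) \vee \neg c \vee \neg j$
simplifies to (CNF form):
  $\text{True}$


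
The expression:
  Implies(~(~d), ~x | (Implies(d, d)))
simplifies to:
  True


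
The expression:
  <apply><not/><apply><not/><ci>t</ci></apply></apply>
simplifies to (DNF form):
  <ci>t</ci>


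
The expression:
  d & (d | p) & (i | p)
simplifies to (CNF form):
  d & (i | p)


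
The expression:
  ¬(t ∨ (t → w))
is never true.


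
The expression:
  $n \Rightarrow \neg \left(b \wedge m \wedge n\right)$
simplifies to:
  $\neg b \vee \neg m \vee \neg n$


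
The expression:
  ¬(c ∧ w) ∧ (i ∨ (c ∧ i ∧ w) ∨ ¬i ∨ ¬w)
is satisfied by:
  {w: False, c: False}
  {c: True, w: False}
  {w: True, c: False}


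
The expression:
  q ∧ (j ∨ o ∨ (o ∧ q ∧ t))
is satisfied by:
  {o: True, j: True, q: True}
  {o: True, q: True, j: False}
  {j: True, q: True, o: False}


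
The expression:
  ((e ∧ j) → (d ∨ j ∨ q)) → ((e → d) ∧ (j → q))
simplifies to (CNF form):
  (d ∨ ¬e) ∧ (q ∨ ¬j) ∧ (d ∨ q ∨ ¬e) ∧ (d ∨ q ∨ ¬j) ∧ (d ∨ ¬e ∨ ¬j) ∧ (q ∨ ¬e ∨ ¬j) ∧ (d ∨ q ∨ ¬e ∨ ¬j)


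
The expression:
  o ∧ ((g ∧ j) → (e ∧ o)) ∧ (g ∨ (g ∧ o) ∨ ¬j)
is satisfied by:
  {g: True, o: True, e: True, j: False}
  {g: True, o: True, e: False, j: False}
  {o: True, e: True, g: False, j: False}
  {o: True, g: False, e: False, j: False}
  {j: True, g: True, o: True, e: True}


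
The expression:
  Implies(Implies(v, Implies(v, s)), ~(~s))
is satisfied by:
  {v: True, s: True}
  {v: True, s: False}
  {s: True, v: False}


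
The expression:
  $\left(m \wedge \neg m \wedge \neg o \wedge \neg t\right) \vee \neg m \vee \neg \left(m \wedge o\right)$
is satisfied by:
  {m: False, o: False}
  {o: True, m: False}
  {m: True, o: False}


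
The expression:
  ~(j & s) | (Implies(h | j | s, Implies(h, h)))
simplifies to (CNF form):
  True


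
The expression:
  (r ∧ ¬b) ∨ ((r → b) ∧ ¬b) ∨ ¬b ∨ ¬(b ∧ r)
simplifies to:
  ¬b ∨ ¬r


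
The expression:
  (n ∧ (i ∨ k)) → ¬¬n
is always true.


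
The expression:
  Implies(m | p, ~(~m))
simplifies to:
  m | ~p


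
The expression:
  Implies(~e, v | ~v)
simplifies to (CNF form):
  True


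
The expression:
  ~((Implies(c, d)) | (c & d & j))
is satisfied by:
  {c: True, d: False}


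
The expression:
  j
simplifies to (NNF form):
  j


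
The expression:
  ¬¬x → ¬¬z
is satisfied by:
  {z: True, x: False}
  {x: False, z: False}
  {x: True, z: True}


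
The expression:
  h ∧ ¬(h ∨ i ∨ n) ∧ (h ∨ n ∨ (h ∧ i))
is never true.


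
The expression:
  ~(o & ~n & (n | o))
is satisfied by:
  {n: True, o: False}
  {o: False, n: False}
  {o: True, n: True}


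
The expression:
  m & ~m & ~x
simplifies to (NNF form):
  False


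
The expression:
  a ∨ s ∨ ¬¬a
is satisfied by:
  {a: True, s: True}
  {a: True, s: False}
  {s: True, a: False}


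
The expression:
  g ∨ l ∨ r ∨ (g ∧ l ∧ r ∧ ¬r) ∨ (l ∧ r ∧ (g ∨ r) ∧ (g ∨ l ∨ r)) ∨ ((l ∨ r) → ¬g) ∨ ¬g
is always true.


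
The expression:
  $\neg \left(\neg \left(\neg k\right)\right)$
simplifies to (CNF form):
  $\neg k$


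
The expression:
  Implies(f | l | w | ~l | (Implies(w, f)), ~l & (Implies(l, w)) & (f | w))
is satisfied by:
  {w: True, f: True, l: False}
  {w: True, l: False, f: False}
  {f: True, l: False, w: False}


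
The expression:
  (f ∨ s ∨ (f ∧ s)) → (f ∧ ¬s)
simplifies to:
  ¬s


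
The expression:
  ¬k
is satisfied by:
  {k: False}


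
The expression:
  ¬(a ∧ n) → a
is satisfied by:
  {a: True}


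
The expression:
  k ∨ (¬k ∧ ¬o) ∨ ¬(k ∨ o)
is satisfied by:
  {k: True, o: False}
  {o: False, k: False}
  {o: True, k: True}


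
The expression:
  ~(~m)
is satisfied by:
  {m: True}


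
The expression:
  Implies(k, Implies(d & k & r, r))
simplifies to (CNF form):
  True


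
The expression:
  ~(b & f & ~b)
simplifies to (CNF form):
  True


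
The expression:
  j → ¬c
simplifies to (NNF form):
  ¬c ∨ ¬j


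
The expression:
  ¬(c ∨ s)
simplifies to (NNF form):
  ¬c ∧ ¬s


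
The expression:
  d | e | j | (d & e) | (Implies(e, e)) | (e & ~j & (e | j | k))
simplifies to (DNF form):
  True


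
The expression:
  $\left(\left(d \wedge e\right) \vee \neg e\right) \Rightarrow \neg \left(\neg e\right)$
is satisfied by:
  {e: True}


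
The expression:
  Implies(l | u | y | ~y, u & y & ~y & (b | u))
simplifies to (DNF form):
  False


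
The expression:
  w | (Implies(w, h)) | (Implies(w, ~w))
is always true.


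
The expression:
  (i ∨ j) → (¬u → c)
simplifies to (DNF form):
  c ∨ u ∨ (¬i ∧ ¬j)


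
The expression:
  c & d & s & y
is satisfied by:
  {c: True, s: True, d: True, y: True}


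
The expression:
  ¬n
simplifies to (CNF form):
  ¬n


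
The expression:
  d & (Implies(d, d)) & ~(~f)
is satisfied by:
  {d: True, f: True}


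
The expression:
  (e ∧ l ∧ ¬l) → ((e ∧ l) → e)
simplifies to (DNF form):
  True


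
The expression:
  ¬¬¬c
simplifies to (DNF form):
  ¬c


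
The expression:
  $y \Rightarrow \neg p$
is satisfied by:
  {p: False, y: False}
  {y: True, p: False}
  {p: True, y: False}


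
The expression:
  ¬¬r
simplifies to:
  r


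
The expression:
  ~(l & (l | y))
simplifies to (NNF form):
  ~l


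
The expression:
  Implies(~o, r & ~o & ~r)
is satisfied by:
  {o: True}


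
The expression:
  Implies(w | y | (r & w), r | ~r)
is always true.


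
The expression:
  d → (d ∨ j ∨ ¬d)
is always true.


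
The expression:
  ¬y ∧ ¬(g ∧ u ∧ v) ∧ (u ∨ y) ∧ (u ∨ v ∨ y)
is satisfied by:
  {u: True, g: False, v: False, y: False}
  {u: True, v: True, g: False, y: False}
  {u: True, g: True, v: False, y: False}


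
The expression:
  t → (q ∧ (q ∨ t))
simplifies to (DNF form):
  q ∨ ¬t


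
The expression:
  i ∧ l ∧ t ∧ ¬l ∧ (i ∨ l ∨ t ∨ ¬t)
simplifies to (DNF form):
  False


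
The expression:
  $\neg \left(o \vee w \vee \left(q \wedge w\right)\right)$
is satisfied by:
  {o: False, w: False}


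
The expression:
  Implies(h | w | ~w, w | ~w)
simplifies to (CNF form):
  True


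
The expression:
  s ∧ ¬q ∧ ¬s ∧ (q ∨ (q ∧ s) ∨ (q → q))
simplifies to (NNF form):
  False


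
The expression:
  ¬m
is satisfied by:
  {m: False}


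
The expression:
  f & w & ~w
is never true.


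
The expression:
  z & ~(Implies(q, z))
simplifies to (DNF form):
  False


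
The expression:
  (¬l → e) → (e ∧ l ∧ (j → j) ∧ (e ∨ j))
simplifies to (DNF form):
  (e ∧ l) ∨ (¬e ∧ ¬l)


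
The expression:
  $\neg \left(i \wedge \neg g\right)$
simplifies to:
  $g \vee \neg i$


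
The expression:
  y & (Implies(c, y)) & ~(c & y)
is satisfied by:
  {y: True, c: False}


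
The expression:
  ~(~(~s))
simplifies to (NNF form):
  ~s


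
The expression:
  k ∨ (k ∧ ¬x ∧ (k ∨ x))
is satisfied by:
  {k: True}


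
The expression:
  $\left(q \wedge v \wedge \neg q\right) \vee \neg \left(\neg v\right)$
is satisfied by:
  {v: True}


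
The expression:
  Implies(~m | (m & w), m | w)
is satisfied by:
  {m: True, w: True}
  {m: True, w: False}
  {w: True, m: False}


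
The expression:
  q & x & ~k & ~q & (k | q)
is never true.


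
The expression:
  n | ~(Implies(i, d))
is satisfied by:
  {i: True, n: True, d: False}
  {n: True, d: False, i: False}
  {i: True, n: True, d: True}
  {n: True, d: True, i: False}
  {i: True, d: False, n: False}


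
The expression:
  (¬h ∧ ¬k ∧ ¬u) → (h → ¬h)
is always true.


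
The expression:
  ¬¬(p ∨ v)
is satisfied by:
  {v: True, p: True}
  {v: True, p: False}
  {p: True, v: False}


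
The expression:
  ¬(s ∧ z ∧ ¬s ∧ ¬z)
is always true.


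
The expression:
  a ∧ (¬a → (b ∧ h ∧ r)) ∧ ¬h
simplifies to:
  a ∧ ¬h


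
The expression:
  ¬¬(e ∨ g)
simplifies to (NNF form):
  e ∨ g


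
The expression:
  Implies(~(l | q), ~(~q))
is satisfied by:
  {q: True, l: True}
  {q: True, l: False}
  {l: True, q: False}


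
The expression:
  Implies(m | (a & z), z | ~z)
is always true.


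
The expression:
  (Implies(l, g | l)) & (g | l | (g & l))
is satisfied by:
  {l: True, g: True}
  {l: True, g: False}
  {g: True, l: False}


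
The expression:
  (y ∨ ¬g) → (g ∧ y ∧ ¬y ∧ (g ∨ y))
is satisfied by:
  {g: True, y: False}


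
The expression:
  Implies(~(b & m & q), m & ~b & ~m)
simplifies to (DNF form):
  b & m & q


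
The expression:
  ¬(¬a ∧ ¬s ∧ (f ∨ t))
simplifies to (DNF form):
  a ∨ s ∨ (¬f ∧ ¬t)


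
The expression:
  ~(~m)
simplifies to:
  m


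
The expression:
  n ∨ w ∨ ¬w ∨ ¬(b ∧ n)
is always true.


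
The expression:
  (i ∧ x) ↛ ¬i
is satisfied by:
  {i: True, x: True}


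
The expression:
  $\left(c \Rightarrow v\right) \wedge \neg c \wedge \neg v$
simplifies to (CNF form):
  $\neg c \wedge \neg v$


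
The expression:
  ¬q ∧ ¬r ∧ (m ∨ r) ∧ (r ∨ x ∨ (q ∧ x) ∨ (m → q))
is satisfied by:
  {m: True, x: True, q: False, r: False}


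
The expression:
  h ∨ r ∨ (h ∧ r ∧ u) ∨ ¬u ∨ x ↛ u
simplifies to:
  h ∨ r ∨ ¬u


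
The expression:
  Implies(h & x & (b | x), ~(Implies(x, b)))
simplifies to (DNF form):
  ~b | ~h | ~x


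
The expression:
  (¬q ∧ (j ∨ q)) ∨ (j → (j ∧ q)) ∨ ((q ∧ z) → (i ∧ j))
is always true.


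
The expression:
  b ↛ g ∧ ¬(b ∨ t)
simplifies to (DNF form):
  False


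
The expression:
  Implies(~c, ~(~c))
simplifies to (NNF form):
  c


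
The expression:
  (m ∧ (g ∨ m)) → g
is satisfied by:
  {g: True, m: False}
  {m: False, g: False}
  {m: True, g: True}


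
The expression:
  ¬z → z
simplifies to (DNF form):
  z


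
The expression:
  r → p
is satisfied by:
  {p: True, r: False}
  {r: False, p: False}
  {r: True, p: True}


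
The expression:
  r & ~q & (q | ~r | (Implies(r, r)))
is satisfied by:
  {r: True, q: False}


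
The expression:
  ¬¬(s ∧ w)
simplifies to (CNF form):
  s ∧ w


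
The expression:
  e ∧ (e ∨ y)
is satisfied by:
  {e: True}


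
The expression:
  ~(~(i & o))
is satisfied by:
  {i: True, o: True}


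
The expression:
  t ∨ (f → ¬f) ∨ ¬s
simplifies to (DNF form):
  t ∨ ¬f ∨ ¬s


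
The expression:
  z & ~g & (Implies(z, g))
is never true.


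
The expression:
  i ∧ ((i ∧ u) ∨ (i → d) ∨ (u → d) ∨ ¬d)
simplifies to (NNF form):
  i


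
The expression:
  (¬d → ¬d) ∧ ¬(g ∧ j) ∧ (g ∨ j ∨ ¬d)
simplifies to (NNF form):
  (g ∧ ¬j) ∨ (j ∧ ¬g) ∨ (¬d ∧ ¬g)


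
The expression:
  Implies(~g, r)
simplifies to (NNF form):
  g | r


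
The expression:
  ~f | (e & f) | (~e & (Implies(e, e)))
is always true.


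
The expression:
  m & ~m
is never true.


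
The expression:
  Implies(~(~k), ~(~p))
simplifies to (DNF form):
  p | ~k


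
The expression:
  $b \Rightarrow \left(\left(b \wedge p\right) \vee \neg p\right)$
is always true.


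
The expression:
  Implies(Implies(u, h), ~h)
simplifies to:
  ~h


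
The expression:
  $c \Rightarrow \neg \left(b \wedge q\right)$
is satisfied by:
  {c: False, q: False, b: False}
  {b: True, c: False, q: False}
  {q: True, c: False, b: False}
  {b: True, q: True, c: False}
  {c: True, b: False, q: False}
  {b: True, c: True, q: False}
  {q: True, c: True, b: False}


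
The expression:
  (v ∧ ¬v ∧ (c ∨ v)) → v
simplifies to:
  True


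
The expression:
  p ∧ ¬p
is never true.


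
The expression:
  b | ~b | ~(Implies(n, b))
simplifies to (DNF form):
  True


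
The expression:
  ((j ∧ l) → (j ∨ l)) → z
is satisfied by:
  {z: True}


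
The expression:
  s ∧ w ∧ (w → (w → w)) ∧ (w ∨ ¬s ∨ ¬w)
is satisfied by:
  {w: True, s: True}


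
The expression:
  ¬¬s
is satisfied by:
  {s: True}


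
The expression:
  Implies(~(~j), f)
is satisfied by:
  {f: True, j: False}
  {j: False, f: False}
  {j: True, f: True}


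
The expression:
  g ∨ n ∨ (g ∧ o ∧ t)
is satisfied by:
  {n: True, g: True}
  {n: True, g: False}
  {g: True, n: False}


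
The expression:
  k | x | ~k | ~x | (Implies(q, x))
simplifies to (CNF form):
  True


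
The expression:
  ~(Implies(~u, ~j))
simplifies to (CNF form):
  j & ~u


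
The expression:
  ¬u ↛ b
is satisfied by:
  {b: True, u: False}
  {u: False, b: False}
  {u: True, b: True}


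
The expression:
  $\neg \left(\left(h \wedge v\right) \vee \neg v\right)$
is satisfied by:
  {v: True, h: False}


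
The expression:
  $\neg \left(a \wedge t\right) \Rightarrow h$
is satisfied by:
  {a: True, h: True, t: True}
  {a: True, h: True, t: False}
  {h: True, t: True, a: False}
  {h: True, t: False, a: False}
  {a: True, t: True, h: False}


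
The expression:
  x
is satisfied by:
  {x: True}


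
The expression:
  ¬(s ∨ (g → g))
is never true.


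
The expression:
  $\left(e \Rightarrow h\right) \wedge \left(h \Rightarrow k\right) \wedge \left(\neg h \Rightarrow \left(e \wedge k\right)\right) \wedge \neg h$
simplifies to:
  $\text{False}$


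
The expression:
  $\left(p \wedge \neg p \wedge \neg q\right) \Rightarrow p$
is always true.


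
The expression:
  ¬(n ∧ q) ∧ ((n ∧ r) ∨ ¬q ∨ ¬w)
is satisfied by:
  {n: False, q: False, w: False}
  {w: True, n: False, q: False}
  {n: True, w: False, q: False}
  {w: True, n: True, q: False}
  {q: True, w: False, n: False}


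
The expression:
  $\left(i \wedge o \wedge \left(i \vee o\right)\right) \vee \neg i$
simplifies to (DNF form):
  $o \vee \neg i$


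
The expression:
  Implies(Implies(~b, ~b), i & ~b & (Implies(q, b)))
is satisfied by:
  {i: True, q: False, b: False}


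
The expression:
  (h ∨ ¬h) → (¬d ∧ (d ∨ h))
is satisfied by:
  {h: True, d: False}


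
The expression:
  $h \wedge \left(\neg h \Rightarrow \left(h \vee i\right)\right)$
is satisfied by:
  {h: True}


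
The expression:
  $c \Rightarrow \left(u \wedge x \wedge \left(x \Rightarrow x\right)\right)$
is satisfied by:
  {x: True, u: True, c: False}
  {x: True, u: False, c: False}
  {u: True, x: False, c: False}
  {x: False, u: False, c: False}
  {x: True, c: True, u: True}


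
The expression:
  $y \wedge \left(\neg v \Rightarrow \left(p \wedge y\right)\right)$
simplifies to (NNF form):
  $y \wedge \left(p \vee v\right)$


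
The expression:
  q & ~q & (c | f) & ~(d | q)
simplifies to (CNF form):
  False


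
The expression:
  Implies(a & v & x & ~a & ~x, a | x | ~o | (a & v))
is always true.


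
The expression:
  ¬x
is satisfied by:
  {x: False}


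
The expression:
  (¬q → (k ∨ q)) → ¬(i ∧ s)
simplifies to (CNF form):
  (¬i ∨ ¬k ∨ ¬s) ∧ (¬i ∨ ¬q ∨ ¬s)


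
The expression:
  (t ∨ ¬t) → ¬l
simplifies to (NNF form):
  ¬l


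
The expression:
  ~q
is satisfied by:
  {q: False}


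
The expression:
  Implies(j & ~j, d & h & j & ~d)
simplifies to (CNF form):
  True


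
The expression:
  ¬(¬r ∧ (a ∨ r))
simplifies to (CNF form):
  r ∨ ¬a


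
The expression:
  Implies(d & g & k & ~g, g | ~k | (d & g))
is always true.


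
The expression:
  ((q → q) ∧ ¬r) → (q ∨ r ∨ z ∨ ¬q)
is always true.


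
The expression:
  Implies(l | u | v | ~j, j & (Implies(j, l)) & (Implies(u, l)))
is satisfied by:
  {j: True, l: True, v: False, u: False}
  {j: True, l: True, u: True, v: False}
  {j: True, l: True, v: True, u: False}
  {j: True, l: True, u: True, v: True}
  {j: True, v: False, u: False, l: False}


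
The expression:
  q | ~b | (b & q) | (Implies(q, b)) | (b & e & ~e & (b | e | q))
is always true.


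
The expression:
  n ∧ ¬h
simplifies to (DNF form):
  n ∧ ¬h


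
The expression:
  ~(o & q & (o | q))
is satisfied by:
  {o: False, q: False}
  {q: True, o: False}
  {o: True, q: False}


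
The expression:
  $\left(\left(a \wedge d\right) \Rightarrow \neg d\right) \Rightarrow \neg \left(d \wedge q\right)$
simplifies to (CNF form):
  $a \vee \neg d \vee \neg q$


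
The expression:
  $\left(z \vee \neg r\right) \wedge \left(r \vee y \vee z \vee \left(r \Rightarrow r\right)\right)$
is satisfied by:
  {z: True, r: False}
  {r: False, z: False}
  {r: True, z: True}


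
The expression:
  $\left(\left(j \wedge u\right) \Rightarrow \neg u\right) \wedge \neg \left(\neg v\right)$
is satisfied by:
  {v: True, u: False, j: False}
  {j: True, v: True, u: False}
  {u: True, v: True, j: False}


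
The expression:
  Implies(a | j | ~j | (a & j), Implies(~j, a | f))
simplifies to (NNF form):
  a | f | j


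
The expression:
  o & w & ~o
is never true.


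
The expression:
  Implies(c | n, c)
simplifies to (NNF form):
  c | ~n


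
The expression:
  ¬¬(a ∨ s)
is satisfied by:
  {a: True, s: True}
  {a: True, s: False}
  {s: True, a: False}


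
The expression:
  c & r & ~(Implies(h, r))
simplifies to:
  False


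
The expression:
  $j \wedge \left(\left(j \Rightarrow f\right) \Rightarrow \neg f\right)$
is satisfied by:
  {j: True, f: False}


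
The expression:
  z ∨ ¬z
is always true.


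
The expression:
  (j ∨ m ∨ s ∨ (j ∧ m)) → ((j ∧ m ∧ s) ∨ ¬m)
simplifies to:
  (j ∧ s) ∨ ¬m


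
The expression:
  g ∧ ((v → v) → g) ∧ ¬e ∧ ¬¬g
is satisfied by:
  {g: True, e: False}


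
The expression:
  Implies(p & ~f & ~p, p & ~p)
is always true.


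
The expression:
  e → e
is always true.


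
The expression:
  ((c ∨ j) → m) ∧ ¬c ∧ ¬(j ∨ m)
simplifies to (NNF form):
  ¬c ∧ ¬j ∧ ¬m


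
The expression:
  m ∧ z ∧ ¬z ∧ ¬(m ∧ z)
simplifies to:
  False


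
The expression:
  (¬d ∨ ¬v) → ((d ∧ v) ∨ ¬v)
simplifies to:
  d ∨ ¬v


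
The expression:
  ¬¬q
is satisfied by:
  {q: True}


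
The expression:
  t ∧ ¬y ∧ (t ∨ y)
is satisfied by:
  {t: True, y: False}


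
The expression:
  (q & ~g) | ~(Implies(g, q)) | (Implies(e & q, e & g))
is always true.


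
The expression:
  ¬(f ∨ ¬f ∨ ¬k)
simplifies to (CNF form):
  False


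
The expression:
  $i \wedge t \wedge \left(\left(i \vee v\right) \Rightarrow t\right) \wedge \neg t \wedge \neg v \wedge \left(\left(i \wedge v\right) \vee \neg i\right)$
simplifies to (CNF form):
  $\text{False}$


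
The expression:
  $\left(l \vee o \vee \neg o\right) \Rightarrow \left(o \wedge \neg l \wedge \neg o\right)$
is never true.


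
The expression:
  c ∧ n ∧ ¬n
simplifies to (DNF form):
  False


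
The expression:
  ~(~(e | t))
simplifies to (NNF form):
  e | t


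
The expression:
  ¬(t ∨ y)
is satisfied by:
  {y: False, t: False}


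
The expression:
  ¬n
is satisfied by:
  {n: False}


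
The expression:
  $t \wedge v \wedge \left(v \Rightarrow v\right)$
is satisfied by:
  {t: True, v: True}


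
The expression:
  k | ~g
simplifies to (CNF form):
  k | ~g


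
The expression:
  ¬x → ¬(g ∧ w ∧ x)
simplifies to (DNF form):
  True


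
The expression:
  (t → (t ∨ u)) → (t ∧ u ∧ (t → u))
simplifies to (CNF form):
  t ∧ u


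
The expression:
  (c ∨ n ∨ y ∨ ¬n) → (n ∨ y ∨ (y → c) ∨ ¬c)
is always true.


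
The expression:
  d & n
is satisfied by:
  {d: True, n: True}


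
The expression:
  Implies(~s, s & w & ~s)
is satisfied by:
  {s: True}


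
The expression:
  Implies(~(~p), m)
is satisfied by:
  {m: True, p: False}
  {p: False, m: False}
  {p: True, m: True}


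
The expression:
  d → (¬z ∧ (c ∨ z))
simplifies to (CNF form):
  (c ∨ ¬d) ∧ (¬d ∨ ¬z)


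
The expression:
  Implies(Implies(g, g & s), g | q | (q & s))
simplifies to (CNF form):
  g | q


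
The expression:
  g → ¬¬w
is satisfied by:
  {w: True, g: False}
  {g: False, w: False}
  {g: True, w: True}


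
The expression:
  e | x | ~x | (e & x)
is always true.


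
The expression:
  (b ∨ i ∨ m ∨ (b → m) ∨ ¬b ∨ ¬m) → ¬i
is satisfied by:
  {i: False}


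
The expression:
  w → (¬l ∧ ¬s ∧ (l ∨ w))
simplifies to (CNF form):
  (¬l ∨ ¬w) ∧ (¬s ∨ ¬w)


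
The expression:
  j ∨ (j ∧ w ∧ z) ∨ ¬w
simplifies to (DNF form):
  j ∨ ¬w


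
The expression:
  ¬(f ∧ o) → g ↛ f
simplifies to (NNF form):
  (f ∧ o) ∨ (g ∧ ¬f)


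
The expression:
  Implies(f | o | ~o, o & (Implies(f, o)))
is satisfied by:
  {o: True}


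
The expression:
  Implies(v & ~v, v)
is always true.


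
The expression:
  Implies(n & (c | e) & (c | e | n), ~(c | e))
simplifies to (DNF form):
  ~n | (~c & ~e)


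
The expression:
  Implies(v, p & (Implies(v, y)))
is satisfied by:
  {p: True, y: True, v: False}
  {p: True, y: False, v: False}
  {y: True, p: False, v: False}
  {p: False, y: False, v: False}
  {p: True, v: True, y: True}


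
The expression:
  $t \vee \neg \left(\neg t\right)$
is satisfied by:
  {t: True}


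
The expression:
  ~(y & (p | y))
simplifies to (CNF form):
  ~y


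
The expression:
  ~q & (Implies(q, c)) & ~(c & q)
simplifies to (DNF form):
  ~q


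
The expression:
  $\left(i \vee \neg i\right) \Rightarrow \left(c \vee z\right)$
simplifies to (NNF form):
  $c \vee z$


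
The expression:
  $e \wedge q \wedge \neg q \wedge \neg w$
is never true.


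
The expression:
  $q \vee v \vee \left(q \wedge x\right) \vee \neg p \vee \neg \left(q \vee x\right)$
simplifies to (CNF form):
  $q \vee v \vee \neg p \vee \neg x$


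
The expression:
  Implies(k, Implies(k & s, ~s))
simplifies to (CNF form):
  ~k | ~s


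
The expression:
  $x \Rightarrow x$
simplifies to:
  $\text{True}$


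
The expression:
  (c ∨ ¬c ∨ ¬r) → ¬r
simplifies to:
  ¬r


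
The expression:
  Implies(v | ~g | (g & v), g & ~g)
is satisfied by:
  {g: True, v: False}


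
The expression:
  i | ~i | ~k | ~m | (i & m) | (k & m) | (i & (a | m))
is always true.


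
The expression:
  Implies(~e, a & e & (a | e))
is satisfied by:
  {e: True}


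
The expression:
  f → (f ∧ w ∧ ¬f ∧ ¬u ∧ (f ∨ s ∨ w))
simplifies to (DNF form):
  ¬f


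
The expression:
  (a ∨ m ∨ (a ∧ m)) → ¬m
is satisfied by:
  {m: False}


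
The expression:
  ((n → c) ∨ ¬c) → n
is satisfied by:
  {n: True}


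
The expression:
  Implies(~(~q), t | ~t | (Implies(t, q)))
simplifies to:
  True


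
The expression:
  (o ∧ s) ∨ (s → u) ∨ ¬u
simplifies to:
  True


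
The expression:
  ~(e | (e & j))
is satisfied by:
  {e: False}


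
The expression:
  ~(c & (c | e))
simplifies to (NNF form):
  ~c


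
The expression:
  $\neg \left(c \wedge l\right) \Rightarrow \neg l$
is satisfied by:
  {c: True, l: False}
  {l: False, c: False}
  {l: True, c: True}


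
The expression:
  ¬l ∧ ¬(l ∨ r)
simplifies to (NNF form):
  ¬l ∧ ¬r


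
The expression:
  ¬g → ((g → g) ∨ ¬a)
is always true.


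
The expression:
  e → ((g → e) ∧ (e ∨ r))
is always true.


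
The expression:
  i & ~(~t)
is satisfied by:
  {t: True, i: True}


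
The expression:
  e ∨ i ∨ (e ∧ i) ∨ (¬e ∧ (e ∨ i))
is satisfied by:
  {i: True, e: True}
  {i: True, e: False}
  {e: True, i: False}


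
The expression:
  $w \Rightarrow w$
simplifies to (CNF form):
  $\text{True}$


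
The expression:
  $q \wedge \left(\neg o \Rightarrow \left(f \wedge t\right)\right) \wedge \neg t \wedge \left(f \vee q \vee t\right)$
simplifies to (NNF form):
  $o \wedge q \wedge \neg t$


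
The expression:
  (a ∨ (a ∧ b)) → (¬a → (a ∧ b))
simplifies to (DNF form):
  True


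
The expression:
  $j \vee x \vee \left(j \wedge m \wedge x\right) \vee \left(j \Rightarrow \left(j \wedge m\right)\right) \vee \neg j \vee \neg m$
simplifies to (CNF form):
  $\text{True}$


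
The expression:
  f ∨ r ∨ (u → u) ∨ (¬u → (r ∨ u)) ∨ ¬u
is always true.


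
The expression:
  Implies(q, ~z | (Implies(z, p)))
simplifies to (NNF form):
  p | ~q | ~z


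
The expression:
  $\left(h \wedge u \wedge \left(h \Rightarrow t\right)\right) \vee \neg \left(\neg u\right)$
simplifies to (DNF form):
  $u$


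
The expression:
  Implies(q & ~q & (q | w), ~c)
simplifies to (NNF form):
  True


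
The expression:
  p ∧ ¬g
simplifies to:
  p ∧ ¬g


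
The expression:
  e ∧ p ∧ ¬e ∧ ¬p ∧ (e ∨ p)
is never true.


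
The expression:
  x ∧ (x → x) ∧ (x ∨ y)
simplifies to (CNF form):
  x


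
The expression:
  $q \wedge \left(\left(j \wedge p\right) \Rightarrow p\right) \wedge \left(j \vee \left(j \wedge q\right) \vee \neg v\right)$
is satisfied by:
  {j: True, q: True, v: False}
  {q: True, v: False, j: False}
  {v: True, j: True, q: True}


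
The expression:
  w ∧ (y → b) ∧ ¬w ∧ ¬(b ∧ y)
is never true.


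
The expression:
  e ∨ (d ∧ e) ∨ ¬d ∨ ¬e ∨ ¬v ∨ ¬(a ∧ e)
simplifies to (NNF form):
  True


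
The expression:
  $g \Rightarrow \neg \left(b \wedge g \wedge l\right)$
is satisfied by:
  {l: False, b: False, g: False}
  {g: True, l: False, b: False}
  {b: True, l: False, g: False}
  {g: True, b: True, l: False}
  {l: True, g: False, b: False}
  {g: True, l: True, b: False}
  {b: True, l: True, g: False}
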